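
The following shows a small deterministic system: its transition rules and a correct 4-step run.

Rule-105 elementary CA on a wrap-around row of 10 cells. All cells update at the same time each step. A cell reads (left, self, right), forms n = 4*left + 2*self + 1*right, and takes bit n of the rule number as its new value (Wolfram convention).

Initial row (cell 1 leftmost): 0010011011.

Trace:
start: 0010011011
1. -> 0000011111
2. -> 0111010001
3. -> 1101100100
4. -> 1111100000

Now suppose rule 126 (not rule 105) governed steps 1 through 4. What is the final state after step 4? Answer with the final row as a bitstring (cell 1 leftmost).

0000000000

(re-executing steps 1..4 under rule 126; state before step 1: 0010011011)
1. -> 1111111111
2. -> 0000000000
3. -> 0000000000
4. -> 0000000000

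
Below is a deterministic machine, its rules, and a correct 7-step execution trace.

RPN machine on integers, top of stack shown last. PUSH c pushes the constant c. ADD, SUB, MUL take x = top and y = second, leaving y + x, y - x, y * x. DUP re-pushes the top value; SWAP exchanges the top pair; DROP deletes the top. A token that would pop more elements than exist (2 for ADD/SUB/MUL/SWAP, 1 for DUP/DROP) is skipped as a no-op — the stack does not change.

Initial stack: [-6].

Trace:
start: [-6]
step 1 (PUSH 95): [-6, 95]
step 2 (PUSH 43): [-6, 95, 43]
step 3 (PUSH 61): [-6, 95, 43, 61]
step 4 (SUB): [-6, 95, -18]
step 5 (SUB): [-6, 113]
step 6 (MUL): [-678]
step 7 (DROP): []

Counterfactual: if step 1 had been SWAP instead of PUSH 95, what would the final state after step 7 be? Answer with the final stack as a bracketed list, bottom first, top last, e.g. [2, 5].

(re-executing from step 1 with the substitution; state before step 1: [-6])
step 1 (SWAP): [-6]
step 2 (PUSH 43): [-6, 43]
step 3 (PUSH 61): [-6, 43, 61]
step 4 (SUB): [-6, -18]
step 5 (SUB): [12]
step 6 (MUL): [12]
step 7 (DROP): []

[]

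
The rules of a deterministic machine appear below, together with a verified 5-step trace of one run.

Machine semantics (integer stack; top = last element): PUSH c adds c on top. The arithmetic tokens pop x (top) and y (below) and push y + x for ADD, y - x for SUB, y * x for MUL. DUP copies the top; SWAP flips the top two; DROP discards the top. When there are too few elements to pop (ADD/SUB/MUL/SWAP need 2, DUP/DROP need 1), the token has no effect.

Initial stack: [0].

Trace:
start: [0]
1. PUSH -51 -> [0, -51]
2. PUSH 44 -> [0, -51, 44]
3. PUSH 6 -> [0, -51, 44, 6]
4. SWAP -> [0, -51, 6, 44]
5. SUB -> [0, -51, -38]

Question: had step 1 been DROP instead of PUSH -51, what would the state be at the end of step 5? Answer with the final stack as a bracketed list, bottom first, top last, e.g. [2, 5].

[-38]

(re-executing from step 1 with the substitution; state before step 1: [0])
1. DROP -> []
2. PUSH 44 -> [44]
3. PUSH 6 -> [44, 6]
4. SWAP -> [6, 44]
5. SUB -> [-38]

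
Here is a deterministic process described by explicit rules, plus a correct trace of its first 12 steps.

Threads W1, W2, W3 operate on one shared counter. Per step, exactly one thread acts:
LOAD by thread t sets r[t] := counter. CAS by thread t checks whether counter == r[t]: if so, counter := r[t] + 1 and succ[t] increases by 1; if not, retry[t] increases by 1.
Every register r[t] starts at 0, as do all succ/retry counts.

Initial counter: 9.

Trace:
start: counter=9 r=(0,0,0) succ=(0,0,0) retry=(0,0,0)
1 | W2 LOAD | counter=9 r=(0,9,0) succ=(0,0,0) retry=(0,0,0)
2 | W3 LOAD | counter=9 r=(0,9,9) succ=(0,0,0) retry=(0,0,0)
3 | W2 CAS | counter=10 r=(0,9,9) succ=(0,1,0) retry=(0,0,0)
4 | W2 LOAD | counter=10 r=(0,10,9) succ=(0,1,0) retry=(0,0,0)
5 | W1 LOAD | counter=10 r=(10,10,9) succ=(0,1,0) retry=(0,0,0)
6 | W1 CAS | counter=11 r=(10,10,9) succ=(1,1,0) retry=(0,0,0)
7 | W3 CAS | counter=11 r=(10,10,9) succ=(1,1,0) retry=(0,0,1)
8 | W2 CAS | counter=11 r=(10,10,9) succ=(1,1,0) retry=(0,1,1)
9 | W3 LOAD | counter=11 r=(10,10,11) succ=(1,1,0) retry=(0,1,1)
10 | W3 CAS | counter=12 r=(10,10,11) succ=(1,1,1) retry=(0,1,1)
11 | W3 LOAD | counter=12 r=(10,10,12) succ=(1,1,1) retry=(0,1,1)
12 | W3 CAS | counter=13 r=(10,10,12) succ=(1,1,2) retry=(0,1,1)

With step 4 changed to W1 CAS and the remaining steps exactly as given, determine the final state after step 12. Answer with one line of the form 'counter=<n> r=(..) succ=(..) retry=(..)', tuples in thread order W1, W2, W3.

(re-executing from step 4 with the substitution; state before step 4: counter=10 r=(0,9,9) succ=(0,1,0) retry=(0,0,0))
4 | W1 CAS | counter=10 r=(0,9,9) succ=(0,1,0) retry=(1,0,0)
5 | W1 LOAD | counter=10 r=(10,9,9) succ=(0,1,0) retry=(1,0,0)
6 | W1 CAS | counter=11 r=(10,9,9) succ=(1,1,0) retry=(1,0,0)
7 | W3 CAS | counter=11 r=(10,9,9) succ=(1,1,0) retry=(1,0,1)
8 | W2 CAS | counter=11 r=(10,9,9) succ=(1,1,0) retry=(1,1,1)
9 | W3 LOAD | counter=11 r=(10,9,11) succ=(1,1,0) retry=(1,1,1)
10 | W3 CAS | counter=12 r=(10,9,11) succ=(1,1,1) retry=(1,1,1)
11 | W3 LOAD | counter=12 r=(10,9,12) succ=(1,1,1) retry=(1,1,1)
12 | W3 CAS | counter=13 r=(10,9,12) succ=(1,1,2) retry=(1,1,1)

counter=13 r=(10,9,12) succ=(1,1,2) retry=(1,1,1)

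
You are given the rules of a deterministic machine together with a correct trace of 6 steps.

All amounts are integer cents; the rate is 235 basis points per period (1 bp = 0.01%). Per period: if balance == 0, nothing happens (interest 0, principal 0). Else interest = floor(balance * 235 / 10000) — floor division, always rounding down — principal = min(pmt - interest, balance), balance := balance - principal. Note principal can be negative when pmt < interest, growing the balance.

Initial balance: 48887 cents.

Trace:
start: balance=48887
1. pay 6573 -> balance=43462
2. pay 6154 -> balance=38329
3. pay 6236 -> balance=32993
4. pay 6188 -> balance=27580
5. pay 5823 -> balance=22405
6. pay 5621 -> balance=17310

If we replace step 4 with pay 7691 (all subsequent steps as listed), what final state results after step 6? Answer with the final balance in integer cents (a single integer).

(re-executing from step 4 with the substitution; state before step 4: balance=32993)
4. pay 7691 -> balance=26077
5. pay 5823 -> balance=20866
6. pay 5621 -> balance=15735

15735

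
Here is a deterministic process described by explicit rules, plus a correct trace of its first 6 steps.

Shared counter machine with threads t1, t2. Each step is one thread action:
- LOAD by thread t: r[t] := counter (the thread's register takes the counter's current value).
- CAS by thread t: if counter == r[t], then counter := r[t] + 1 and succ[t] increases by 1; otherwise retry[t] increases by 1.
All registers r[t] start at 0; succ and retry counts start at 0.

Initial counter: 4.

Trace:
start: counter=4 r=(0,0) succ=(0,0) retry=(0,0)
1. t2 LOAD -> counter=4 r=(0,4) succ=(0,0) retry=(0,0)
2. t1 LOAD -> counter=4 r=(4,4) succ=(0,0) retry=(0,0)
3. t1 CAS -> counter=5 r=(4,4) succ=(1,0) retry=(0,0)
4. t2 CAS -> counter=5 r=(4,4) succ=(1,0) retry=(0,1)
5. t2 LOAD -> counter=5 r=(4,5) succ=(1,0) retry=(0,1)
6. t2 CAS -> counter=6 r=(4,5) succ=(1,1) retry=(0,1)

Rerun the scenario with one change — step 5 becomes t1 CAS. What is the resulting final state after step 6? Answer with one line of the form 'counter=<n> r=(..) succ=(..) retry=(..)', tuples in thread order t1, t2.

counter=5 r=(4,4) succ=(1,0) retry=(1,2)

(re-executing from step 5 with the substitution; state before step 5: counter=5 r=(4,4) succ=(1,0) retry=(0,1))
5. t1 CAS -> counter=5 r=(4,4) succ=(1,0) retry=(1,1)
6. t2 CAS -> counter=5 r=(4,4) succ=(1,0) retry=(1,2)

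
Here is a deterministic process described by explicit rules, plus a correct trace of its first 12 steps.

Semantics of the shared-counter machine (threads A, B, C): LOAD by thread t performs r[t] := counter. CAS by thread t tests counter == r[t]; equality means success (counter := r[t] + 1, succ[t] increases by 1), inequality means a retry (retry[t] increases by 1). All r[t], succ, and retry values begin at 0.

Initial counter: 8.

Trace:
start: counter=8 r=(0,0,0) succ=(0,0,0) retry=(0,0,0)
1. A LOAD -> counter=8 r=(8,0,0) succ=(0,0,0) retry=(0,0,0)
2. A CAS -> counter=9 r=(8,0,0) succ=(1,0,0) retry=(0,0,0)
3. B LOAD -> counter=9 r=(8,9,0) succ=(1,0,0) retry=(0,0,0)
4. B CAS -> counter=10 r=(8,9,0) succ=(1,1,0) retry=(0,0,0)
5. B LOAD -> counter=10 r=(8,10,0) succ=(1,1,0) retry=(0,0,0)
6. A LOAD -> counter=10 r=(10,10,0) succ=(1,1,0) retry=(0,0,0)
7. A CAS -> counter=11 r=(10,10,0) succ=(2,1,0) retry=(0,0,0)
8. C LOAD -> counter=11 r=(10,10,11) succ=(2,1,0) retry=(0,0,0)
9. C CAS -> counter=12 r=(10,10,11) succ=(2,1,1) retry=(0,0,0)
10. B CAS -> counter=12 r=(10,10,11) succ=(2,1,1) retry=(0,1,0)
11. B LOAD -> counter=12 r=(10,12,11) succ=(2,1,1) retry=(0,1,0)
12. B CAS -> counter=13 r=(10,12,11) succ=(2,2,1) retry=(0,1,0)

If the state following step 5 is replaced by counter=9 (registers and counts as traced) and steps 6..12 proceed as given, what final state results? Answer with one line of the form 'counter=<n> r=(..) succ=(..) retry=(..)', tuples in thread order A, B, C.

state after step 5 := counter=9 r=(8,10,0) succ=(1,1,0) retry=(0,0,0)
6. A LOAD -> counter=9 r=(9,10,0) succ=(1,1,0) retry=(0,0,0)
7. A CAS -> counter=10 r=(9,10,0) succ=(2,1,0) retry=(0,0,0)
8. C LOAD -> counter=10 r=(9,10,10) succ=(2,1,0) retry=(0,0,0)
9. C CAS -> counter=11 r=(9,10,10) succ=(2,1,1) retry=(0,0,0)
10. B CAS -> counter=11 r=(9,10,10) succ=(2,1,1) retry=(0,1,0)
11. B LOAD -> counter=11 r=(9,11,10) succ=(2,1,1) retry=(0,1,0)
12. B CAS -> counter=12 r=(9,11,10) succ=(2,2,1) retry=(0,1,0)

counter=12 r=(9,11,10) succ=(2,2,1) retry=(0,1,0)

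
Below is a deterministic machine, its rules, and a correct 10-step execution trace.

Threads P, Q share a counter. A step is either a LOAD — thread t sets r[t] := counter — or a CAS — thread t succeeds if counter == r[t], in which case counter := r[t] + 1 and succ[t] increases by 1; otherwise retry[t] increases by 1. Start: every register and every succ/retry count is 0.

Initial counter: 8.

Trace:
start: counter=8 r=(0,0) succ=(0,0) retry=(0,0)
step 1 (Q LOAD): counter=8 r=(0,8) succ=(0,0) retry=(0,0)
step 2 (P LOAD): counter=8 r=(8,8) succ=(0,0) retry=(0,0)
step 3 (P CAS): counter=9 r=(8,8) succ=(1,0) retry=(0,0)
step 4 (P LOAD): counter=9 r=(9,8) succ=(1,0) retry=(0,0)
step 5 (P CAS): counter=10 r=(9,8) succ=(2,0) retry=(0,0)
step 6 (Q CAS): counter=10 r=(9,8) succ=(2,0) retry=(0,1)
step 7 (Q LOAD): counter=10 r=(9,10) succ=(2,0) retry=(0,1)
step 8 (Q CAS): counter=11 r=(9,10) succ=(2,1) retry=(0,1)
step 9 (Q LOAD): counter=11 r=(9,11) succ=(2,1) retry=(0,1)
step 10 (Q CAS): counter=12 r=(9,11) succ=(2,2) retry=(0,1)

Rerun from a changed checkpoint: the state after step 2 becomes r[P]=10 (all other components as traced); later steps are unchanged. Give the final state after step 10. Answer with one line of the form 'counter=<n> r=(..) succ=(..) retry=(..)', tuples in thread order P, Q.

state after step 2 := counter=8 r=(10,8) succ=(0,0) retry=(0,0)
step 3 (P CAS): counter=8 r=(10,8) succ=(0,0) retry=(1,0)
step 4 (P LOAD): counter=8 r=(8,8) succ=(0,0) retry=(1,0)
step 5 (P CAS): counter=9 r=(8,8) succ=(1,0) retry=(1,0)
step 6 (Q CAS): counter=9 r=(8,8) succ=(1,0) retry=(1,1)
step 7 (Q LOAD): counter=9 r=(8,9) succ=(1,0) retry=(1,1)
step 8 (Q CAS): counter=10 r=(8,9) succ=(1,1) retry=(1,1)
step 9 (Q LOAD): counter=10 r=(8,10) succ=(1,1) retry=(1,1)
step 10 (Q CAS): counter=11 r=(8,10) succ=(1,2) retry=(1,1)

counter=11 r=(8,10) succ=(1,2) retry=(1,1)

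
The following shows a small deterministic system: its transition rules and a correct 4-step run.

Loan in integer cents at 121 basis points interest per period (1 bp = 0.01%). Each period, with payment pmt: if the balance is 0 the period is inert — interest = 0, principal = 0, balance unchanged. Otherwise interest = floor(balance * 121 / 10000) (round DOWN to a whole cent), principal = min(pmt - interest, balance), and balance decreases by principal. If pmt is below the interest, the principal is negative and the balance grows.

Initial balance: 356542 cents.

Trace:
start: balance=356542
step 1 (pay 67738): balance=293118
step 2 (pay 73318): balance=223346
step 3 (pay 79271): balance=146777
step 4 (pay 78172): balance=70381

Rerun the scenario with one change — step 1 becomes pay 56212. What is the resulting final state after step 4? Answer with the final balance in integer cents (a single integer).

82330

(re-executing from step 1 with the substitution; state before step 1: balance=356542)
step 1 (pay 56212): balance=304644
step 2 (pay 73318): balance=235012
step 3 (pay 79271): balance=158584
step 4 (pay 78172): balance=82330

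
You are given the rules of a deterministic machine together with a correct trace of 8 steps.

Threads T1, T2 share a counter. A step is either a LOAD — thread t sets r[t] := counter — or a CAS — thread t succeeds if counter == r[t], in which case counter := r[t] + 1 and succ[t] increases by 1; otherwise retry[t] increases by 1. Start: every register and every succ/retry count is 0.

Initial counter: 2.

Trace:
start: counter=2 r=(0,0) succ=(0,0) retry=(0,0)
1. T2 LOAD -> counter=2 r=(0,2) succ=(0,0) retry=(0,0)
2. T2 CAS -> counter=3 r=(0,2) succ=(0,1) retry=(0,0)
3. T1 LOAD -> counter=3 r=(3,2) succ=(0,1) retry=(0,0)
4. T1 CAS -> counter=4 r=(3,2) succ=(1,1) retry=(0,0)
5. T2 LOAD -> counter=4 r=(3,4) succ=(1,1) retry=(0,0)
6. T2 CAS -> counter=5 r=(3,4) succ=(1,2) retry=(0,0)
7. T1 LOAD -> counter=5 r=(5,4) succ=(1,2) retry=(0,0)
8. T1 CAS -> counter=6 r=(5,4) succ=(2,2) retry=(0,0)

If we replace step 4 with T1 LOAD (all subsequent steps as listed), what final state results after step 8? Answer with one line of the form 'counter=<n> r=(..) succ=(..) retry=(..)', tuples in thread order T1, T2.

counter=5 r=(4,3) succ=(1,2) retry=(0,0)

(re-executing from step 4 with the substitution; state before step 4: counter=3 r=(3,2) succ=(0,1) retry=(0,0))
4. T1 LOAD -> counter=3 r=(3,2) succ=(0,1) retry=(0,0)
5. T2 LOAD -> counter=3 r=(3,3) succ=(0,1) retry=(0,0)
6. T2 CAS -> counter=4 r=(3,3) succ=(0,2) retry=(0,0)
7. T1 LOAD -> counter=4 r=(4,3) succ=(0,2) retry=(0,0)
8. T1 CAS -> counter=5 r=(4,3) succ=(1,2) retry=(0,0)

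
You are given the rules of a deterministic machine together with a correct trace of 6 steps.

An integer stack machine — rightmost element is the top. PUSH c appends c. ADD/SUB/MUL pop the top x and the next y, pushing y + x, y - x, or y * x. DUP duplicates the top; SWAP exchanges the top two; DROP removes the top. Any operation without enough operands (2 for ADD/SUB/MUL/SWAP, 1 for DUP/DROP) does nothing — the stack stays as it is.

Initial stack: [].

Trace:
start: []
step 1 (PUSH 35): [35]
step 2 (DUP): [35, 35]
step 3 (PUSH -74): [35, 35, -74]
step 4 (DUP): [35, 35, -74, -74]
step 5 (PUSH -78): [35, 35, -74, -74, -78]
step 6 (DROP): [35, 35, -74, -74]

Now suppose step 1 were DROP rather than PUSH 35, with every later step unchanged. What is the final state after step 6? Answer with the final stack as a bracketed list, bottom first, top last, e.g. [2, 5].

(re-executing from step 1 with the substitution; state before step 1: [])
step 1 (DROP): []
step 2 (DUP): []
step 3 (PUSH -74): [-74]
step 4 (DUP): [-74, -74]
step 5 (PUSH -78): [-74, -74, -78]
step 6 (DROP): [-74, -74]

[-74, -74]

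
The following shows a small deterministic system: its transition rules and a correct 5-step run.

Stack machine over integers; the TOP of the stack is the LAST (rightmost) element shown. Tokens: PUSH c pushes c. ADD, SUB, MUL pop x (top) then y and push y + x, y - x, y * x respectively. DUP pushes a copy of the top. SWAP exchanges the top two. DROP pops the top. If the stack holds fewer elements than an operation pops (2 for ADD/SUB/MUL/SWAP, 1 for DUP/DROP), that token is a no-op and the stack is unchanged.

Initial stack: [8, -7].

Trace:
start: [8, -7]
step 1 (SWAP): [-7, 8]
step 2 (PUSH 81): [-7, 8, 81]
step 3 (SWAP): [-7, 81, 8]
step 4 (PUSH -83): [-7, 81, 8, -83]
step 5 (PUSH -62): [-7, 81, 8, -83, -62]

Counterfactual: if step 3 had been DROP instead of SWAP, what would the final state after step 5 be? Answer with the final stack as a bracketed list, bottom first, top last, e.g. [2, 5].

[-7, 8, -83, -62]

(re-executing from step 3 with the substitution; state before step 3: [-7, 8, 81])
step 3 (DROP): [-7, 8]
step 4 (PUSH -83): [-7, 8, -83]
step 5 (PUSH -62): [-7, 8, -83, -62]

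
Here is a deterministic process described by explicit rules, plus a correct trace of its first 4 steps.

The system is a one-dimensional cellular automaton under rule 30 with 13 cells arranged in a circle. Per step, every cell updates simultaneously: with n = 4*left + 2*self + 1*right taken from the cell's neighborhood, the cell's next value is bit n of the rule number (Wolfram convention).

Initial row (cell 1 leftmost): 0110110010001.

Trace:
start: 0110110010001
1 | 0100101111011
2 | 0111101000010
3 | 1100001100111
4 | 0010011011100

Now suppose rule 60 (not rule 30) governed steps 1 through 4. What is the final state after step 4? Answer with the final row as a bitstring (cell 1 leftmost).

(re-executing steps 1..4 under rule 60; state before step 1: 0110110010001)
1 | 1101101011001
2 | 0011011110101
3 | 1010110001111
4 | 0111101001000

0111101001000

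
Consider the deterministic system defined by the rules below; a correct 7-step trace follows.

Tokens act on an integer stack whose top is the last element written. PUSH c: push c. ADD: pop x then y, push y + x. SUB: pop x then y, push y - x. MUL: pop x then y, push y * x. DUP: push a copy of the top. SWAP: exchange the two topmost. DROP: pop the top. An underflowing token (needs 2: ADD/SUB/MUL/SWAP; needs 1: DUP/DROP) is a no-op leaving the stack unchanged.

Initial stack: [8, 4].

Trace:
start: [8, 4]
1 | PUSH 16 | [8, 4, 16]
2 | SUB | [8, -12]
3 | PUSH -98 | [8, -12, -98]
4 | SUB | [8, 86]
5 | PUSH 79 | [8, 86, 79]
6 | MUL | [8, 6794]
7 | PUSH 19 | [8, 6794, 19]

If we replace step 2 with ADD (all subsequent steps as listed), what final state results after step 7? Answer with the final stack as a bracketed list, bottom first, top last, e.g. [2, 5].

(re-executing from step 2 with the substitution; state before step 2: [8, 4, 16])
2 | ADD | [8, 20]
3 | PUSH -98 | [8, 20, -98]
4 | SUB | [8, 118]
5 | PUSH 79 | [8, 118, 79]
6 | MUL | [8, 9322]
7 | PUSH 19 | [8, 9322, 19]

[8, 9322, 19]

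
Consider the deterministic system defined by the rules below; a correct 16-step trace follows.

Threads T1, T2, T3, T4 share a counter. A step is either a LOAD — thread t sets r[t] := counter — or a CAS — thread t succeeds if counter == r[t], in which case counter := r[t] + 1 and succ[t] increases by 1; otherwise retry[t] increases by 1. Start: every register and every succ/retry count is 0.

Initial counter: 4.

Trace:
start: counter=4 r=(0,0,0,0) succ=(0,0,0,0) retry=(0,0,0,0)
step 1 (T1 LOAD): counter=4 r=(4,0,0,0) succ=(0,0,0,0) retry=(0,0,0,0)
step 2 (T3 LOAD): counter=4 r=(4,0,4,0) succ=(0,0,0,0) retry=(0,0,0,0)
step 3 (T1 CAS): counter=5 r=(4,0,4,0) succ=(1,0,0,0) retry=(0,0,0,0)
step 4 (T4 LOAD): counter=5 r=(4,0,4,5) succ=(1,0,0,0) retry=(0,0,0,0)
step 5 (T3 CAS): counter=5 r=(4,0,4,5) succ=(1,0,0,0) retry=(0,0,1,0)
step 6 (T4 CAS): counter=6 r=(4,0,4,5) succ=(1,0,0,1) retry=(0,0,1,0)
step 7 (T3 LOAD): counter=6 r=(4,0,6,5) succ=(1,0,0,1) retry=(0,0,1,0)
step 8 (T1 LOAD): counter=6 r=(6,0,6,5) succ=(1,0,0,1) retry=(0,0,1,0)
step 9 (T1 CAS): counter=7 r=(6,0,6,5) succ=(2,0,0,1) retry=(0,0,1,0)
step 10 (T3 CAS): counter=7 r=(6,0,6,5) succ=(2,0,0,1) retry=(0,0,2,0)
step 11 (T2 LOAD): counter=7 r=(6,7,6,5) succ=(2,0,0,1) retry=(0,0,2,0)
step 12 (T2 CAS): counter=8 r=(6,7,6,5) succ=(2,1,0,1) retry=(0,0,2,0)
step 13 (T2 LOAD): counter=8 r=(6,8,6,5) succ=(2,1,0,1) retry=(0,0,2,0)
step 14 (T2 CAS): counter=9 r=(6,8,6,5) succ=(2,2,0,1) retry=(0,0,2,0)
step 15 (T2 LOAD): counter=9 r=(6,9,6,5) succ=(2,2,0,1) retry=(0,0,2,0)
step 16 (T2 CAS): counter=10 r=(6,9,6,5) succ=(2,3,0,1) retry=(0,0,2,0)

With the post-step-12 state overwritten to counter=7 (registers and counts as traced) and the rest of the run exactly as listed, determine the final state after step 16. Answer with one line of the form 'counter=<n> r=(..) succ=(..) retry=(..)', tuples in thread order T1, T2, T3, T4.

state after step 12 := counter=7 r=(6,7,6,5) succ=(2,1,0,1) retry=(0,0,2,0)
step 13 (T2 LOAD): counter=7 r=(6,7,6,5) succ=(2,1,0,1) retry=(0,0,2,0)
step 14 (T2 CAS): counter=8 r=(6,7,6,5) succ=(2,2,0,1) retry=(0,0,2,0)
step 15 (T2 LOAD): counter=8 r=(6,8,6,5) succ=(2,2,0,1) retry=(0,0,2,0)
step 16 (T2 CAS): counter=9 r=(6,8,6,5) succ=(2,3,0,1) retry=(0,0,2,0)

counter=9 r=(6,8,6,5) succ=(2,3,0,1) retry=(0,0,2,0)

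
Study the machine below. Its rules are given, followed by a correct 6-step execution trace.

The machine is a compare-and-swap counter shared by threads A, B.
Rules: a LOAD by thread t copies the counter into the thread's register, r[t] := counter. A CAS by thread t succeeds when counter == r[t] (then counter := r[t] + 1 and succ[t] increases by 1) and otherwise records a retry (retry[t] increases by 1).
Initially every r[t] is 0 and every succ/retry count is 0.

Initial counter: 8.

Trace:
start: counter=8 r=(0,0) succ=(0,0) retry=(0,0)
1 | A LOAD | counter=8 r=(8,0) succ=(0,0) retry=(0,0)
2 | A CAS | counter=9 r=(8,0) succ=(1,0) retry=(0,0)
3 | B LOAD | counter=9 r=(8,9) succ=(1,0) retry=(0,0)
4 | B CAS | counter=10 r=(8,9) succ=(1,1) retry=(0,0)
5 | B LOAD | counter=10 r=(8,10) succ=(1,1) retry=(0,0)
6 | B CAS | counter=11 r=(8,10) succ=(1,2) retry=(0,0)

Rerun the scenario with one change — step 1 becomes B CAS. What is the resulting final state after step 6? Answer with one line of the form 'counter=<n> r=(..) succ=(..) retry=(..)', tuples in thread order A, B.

counter=10 r=(0,9) succ=(0,2) retry=(1,1)

(re-executing from step 1 with the substitution; state before step 1: counter=8 r=(0,0) succ=(0,0) retry=(0,0))
1 | B CAS | counter=8 r=(0,0) succ=(0,0) retry=(0,1)
2 | A CAS | counter=8 r=(0,0) succ=(0,0) retry=(1,1)
3 | B LOAD | counter=8 r=(0,8) succ=(0,0) retry=(1,1)
4 | B CAS | counter=9 r=(0,8) succ=(0,1) retry=(1,1)
5 | B LOAD | counter=9 r=(0,9) succ=(0,1) retry=(1,1)
6 | B CAS | counter=10 r=(0,9) succ=(0,2) retry=(1,1)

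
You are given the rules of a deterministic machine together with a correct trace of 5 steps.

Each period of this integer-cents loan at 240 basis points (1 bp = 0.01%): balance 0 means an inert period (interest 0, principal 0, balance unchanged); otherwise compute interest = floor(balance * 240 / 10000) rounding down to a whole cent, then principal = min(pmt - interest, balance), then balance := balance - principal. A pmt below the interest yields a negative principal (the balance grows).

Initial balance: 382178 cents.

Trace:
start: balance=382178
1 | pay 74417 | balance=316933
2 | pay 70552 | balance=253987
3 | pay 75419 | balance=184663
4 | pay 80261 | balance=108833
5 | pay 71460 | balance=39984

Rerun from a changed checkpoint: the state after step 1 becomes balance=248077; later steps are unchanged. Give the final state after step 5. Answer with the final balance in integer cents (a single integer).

state after step 1 := balance=248077
2 | pay 70552 | balance=183478
3 | pay 75419 | balance=112462
4 | pay 80261 | balance=34900
5 | pay 71460 | balance=0

0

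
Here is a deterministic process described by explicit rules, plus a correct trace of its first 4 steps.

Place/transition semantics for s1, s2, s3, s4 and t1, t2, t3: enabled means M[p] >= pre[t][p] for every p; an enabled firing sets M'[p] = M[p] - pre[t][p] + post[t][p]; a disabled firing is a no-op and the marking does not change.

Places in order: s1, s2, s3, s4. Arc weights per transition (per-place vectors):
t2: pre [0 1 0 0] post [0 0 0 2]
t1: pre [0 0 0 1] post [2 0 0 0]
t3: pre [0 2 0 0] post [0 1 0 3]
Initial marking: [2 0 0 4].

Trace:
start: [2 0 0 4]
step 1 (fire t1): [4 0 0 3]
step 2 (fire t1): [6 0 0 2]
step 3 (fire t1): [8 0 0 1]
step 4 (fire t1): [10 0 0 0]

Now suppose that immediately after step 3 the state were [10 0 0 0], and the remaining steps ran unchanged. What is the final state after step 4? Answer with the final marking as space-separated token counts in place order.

state after step 3 := [10 0 0 0]
step 4 (fire t1): [10 0 0 0]

10 0 0 0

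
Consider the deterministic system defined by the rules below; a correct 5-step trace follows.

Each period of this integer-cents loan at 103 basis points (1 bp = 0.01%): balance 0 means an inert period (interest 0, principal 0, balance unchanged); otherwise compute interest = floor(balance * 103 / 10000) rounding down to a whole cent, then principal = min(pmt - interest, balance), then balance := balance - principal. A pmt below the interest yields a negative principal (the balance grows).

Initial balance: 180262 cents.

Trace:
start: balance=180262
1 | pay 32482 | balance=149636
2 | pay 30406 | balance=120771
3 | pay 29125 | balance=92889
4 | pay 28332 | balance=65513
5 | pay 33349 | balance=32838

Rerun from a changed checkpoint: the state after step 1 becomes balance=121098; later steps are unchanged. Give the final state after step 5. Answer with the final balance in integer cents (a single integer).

state after step 1 := balance=121098
2 | pay 30406 | balance=91939
3 | pay 29125 | balance=63760
4 | pay 28332 | balance=36084
5 | pay 33349 | balance=3106

3106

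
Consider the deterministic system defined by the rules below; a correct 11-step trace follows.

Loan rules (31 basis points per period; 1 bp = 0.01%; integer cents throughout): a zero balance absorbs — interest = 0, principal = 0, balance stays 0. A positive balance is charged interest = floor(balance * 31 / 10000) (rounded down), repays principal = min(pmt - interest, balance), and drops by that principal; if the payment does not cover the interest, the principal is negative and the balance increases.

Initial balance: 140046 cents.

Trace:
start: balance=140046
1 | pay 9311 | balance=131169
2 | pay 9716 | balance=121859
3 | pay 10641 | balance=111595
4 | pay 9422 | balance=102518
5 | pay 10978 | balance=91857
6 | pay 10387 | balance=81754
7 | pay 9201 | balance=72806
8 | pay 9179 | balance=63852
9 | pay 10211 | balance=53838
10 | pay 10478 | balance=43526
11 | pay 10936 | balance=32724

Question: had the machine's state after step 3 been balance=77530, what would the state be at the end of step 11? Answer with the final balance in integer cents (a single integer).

state after step 3 := balance=77530
4 | pay 9422 | balance=68348
5 | pay 10978 | balance=57581
6 | pay 10387 | balance=47372
7 | pay 9201 | balance=38317
8 | pay 9179 | balance=29256
9 | pay 10211 | balance=19135
10 | pay 10478 | balance=8716
11 | pay 10936 | balance=0

0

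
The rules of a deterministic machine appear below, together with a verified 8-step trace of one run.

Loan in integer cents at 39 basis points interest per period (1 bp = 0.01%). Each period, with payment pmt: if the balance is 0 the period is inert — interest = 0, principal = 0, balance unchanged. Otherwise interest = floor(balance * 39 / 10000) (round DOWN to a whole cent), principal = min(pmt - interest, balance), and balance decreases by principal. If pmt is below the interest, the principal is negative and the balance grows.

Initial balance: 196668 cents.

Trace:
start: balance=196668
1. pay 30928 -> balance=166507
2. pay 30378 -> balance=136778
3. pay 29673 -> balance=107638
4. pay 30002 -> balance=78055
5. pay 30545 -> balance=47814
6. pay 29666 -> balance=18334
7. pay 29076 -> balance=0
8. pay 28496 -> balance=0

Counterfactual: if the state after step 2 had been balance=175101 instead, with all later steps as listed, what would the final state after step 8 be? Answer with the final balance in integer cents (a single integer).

19

state after step 2 := balance=175101
3. pay 29673 -> balance=146110
4. pay 30002 -> balance=116677
5. pay 30545 -> balance=86587
6. pay 29666 -> balance=57258
7. pay 29076 -> balance=28405
8. pay 28496 -> balance=19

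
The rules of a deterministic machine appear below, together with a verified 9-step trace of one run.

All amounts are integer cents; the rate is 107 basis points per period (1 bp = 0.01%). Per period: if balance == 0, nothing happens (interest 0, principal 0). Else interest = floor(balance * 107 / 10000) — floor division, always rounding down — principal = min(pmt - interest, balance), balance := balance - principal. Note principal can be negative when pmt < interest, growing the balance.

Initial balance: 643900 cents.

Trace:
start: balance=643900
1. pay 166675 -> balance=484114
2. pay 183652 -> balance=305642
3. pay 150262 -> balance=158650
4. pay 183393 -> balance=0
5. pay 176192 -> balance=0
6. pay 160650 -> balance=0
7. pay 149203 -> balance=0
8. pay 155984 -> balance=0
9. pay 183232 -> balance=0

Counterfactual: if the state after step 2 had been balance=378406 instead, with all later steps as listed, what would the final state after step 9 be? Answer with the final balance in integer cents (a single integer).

0

state after step 2 := balance=378406
3. pay 150262 -> balance=232192
4. pay 183393 -> balance=51283
5. pay 176192 -> balance=0
6. pay 160650 -> balance=0
7. pay 149203 -> balance=0
8. pay 155984 -> balance=0
9. pay 183232 -> balance=0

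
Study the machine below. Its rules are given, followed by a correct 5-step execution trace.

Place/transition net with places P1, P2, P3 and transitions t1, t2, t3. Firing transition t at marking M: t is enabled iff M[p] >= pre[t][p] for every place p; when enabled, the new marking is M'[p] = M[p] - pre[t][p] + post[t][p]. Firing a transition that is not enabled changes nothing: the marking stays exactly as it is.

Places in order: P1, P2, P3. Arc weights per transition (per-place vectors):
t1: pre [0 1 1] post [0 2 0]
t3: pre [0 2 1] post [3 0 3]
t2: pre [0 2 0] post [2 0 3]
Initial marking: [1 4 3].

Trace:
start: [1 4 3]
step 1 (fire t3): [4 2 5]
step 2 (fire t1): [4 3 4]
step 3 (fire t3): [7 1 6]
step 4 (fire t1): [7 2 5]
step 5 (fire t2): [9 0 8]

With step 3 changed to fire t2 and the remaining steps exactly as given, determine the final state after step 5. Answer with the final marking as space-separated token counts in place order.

8 0 9

(re-executing from step 3 with the substitution; state before step 3: [4 3 4])
step 3 (fire t2): [6 1 7]
step 4 (fire t1): [6 2 6]
step 5 (fire t2): [8 0 9]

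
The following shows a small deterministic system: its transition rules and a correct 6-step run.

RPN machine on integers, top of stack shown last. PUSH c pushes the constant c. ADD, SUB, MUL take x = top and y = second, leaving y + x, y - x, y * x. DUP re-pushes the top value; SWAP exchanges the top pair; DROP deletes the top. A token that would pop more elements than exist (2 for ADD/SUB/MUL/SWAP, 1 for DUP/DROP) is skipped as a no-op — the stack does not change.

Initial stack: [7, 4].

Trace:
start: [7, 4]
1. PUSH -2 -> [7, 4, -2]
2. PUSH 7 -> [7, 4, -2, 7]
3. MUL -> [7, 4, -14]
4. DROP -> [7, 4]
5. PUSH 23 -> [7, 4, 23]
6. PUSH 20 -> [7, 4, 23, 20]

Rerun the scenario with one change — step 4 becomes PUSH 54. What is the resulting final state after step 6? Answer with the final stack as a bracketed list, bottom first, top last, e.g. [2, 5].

(re-executing from step 4 with the substitution; state before step 4: [7, 4, -14])
4. PUSH 54 -> [7, 4, -14, 54]
5. PUSH 23 -> [7, 4, -14, 54, 23]
6. PUSH 20 -> [7, 4, -14, 54, 23, 20]

[7, 4, -14, 54, 23, 20]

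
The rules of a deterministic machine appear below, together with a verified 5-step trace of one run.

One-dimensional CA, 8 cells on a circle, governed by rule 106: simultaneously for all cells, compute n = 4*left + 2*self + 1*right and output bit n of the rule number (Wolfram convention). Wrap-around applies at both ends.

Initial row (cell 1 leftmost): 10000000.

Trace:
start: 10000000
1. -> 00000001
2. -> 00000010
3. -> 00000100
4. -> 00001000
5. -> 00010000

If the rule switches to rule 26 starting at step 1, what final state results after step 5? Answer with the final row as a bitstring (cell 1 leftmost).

(re-executing steps 1..5 under rule 26; state before step 1: 10000000)
1. -> 01000001
2. -> 00100010
3. -> 01010101
4. -> 00000000
5. -> 00000000

00000000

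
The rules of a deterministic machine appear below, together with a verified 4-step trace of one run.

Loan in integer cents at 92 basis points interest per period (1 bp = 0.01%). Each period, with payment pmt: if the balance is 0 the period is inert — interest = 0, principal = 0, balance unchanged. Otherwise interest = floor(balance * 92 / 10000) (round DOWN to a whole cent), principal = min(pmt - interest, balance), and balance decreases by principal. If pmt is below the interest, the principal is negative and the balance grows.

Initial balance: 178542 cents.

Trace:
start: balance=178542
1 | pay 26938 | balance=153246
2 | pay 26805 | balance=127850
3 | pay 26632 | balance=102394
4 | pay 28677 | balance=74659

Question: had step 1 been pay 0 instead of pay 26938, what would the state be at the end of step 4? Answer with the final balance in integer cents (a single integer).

(re-executing from step 1 with the substitution; state before step 1: balance=178542)
1 | pay 0 | balance=180184
2 | pay 26805 | balance=155036
3 | pay 26632 | balance=129830
4 | pay 28677 | balance=102347

102347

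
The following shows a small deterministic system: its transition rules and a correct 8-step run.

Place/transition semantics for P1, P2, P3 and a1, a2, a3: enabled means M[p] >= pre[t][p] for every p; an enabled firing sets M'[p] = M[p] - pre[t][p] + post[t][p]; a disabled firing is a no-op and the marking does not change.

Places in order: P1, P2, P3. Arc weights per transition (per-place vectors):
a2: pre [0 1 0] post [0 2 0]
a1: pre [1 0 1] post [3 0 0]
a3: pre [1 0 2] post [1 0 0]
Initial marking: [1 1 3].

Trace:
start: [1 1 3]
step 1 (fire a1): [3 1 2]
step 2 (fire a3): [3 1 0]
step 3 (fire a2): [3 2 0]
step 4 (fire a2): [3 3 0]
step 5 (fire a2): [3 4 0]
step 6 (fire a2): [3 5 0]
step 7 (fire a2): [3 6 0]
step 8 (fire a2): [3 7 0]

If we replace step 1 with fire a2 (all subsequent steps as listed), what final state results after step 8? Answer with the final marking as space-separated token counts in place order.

1 8 1

(re-executing from step 1 with the substitution; state before step 1: [1 1 3])
step 1 (fire a2): [1 2 3]
step 2 (fire a3): [1 2 1]
step 3 (fire a2): [1 3 1]
step 4 (fire a2): [1 4 1]
step 5 (fire a2): [1 5 1]
step 6 (fire a2): [1 6 1]
step 7 (fire a2): [1 7 1]
step 8 (fire a2): [1 8 1]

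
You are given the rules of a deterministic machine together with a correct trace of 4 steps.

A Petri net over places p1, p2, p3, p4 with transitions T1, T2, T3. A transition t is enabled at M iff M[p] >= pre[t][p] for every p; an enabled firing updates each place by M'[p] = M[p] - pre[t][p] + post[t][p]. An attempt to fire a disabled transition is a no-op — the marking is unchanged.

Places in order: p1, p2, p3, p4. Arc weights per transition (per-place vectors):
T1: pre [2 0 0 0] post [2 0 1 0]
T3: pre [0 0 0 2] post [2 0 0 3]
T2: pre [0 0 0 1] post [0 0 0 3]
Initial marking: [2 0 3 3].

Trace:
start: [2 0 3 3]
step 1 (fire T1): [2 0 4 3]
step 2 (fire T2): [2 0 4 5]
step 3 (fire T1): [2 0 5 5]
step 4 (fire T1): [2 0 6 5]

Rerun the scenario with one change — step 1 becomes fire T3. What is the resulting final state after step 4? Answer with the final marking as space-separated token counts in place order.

(re-executing from step 1 with the substitution; state before step 1: [2 0 3 3])
step 1 (fire T3): [4 0 3 4]
step 2 (fire T2): [4 0 3 6]
step 3 (fire T1): [4 0 4 6]
step 4 (fire T1): [4 0 5 6]

4 0 5 6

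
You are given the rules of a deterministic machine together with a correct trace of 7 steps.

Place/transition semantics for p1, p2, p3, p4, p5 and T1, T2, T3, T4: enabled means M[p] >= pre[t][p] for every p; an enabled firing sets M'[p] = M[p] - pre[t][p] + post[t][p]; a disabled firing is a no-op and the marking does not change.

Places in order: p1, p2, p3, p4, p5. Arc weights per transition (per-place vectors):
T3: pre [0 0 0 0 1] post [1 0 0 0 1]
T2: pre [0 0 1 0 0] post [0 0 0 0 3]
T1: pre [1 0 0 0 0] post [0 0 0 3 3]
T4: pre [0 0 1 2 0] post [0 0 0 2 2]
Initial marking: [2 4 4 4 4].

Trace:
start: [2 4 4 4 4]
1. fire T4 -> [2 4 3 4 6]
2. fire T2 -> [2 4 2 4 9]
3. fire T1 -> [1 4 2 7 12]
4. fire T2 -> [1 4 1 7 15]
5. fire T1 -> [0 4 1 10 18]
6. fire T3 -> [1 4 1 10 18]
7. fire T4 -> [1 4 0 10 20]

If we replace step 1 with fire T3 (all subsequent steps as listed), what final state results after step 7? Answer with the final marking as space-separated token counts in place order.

2 4 1 10 18

(re-executing from step 1 with the substitution; state before step 1: [2 4 4 4 4])
1. fire T3 -> [3 4 4 4 4]
2. fire T2 -> [3 4 3 4 7]
3. fire T1 -> [2 4 3 7 10]
4. fire T2 -> [2 4 2 7 13]
5. fire T1 -> [1 4 2 10 16]
6. fire T3 -> [2 4 2 10 16]
7. fire T4 -> [2 4 1 10 18]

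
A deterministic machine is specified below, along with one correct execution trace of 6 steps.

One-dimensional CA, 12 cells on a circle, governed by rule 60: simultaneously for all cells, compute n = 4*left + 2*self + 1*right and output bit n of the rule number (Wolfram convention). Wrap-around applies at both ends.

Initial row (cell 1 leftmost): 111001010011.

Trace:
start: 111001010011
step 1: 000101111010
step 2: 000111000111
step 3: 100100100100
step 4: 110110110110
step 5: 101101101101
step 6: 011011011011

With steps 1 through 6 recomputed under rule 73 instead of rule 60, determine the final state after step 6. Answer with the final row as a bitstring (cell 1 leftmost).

(re-executing steps 1..6 under rule 73; state before step 1: 111001010011)
step 1: 001000000010
step 2: 100011111000
step 3: 001010001010
step 4: 100000100000
step 5: 001110001110
step 6: 101010101010

101010101010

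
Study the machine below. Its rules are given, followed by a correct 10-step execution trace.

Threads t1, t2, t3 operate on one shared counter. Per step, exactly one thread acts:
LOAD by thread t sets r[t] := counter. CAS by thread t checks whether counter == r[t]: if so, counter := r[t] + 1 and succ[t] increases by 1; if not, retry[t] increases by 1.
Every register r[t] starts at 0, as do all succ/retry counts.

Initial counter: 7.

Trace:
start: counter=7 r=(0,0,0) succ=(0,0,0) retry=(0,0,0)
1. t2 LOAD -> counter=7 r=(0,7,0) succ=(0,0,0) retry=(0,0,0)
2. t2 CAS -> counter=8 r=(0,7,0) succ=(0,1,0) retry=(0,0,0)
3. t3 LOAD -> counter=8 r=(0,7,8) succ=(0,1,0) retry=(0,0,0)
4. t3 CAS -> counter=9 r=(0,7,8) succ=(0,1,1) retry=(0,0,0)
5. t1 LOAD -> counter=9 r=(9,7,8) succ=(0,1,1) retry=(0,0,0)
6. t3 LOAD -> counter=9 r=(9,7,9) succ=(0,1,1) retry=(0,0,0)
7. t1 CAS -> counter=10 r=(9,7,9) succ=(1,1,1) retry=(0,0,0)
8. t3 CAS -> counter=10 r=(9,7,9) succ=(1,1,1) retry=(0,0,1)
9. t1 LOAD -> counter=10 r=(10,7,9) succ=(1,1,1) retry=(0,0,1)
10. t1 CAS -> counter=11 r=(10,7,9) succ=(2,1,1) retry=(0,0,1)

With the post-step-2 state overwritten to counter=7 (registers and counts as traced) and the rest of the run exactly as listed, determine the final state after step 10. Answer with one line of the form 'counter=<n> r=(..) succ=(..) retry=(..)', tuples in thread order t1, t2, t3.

state after step 2 := counter=7 r=(0,7,0) succ=(0,1,0) retry=(0,0,0)
3. t3 LOAD -> counter=7 r=(0,7,7) succ=(0,1,0) retry=(0,0,0)
4. t3 CAS -> counter=8 r=(0,7,7) succ=(0,1,1) retry=(0,0,0)
5. t1 LOAD -> counter=8 r=(8,7,7) succ=(0,1,1) retry=(0,0,0)
6. t3 LOAD -> counter=8 r=(8,7,8) succ=(0,1,1) retry=(0,0,0)
7. t1 CAS -> counter=9 r=(8,7,8) succ=(1,1,1) retry=(0,0,0)
8. t3 CAS -> counter=9 r=(8,7,8) succ=(1,1,1) retry=(0,0,1)
9. t1 LOAD -> counter=9 r=(9,7,8) succ=(1,1,1) retry=(0,0,1)
10. t1 CAS -> counter=10 r=(9,7,8) succ=(2,1,1) retry=(0,0,1)

counter=10 r=(9,7,8) succ=(2,1,1) retry=(0,0,1)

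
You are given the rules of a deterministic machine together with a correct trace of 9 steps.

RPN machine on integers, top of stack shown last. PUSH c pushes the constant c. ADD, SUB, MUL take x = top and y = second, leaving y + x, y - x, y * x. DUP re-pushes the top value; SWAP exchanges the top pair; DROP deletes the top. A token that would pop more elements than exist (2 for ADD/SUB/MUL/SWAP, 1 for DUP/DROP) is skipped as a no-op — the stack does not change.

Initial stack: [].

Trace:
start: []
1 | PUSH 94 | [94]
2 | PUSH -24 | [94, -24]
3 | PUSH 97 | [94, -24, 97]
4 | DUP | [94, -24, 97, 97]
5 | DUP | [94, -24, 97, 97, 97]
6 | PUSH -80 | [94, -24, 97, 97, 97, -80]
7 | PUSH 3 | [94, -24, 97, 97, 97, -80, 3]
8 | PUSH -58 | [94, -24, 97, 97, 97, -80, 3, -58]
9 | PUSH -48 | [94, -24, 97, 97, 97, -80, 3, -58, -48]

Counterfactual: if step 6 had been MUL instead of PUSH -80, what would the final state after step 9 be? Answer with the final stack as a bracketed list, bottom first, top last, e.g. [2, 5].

[94, -24, 97, 9409, 3, -58, -48]

(re-executing from step 6 with the substitution; state before step 6: [94, -24, 97, 97, 97])
6 | MUL | [94, -24, 97, 9409]
7 | PUSH 3 | [94, -24, 97, 9409, 3]
8 | PUSH -58 | [94, -24, 97, 9409, 3, -58]
9 | PUSH -48 | [94, -24, 97, 9409, 3, -58, -48]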